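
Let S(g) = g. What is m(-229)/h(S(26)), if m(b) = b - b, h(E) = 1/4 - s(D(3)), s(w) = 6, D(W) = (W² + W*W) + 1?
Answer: 0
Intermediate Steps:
D(W) = 1 + 2*W² (D(W) = (W² + W²) + 1 = 2*W² + 1 = 1 + 2*W²)
h(E) = -23/4 (h(E) = 1/4 - 1*6 = ¼ - 6 = -23/4)
m(b) = 0
m(-229)/h(S(26)) = 0/(-23/4) = 0*(-4/23) = 0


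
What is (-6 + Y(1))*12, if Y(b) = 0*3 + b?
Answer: -60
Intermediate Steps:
Y(b) = b (Y(b) = 0 + b = b)
(-6 + Y(1))*12 = (-6 + 1)*12 = -5*12 = -60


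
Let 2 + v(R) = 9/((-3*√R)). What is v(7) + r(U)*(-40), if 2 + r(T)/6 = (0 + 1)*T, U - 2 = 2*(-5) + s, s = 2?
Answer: 1918 - 3*√7/7 ≈ 1916.9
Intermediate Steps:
U = -6 (U = 2 + (2*(-5) + 2) = 2 + (-10 + 2) = 2 - 8 = -6)
r(T) = -12 + 6*T (r(T) = -12 + 6*((0 + 1)*T) = -12 + 6*(1*T) = -12 + 6*T)
v(R) = -2 - 3/√R (v(R) = -2 + 9/((-3*√R)) = -2 + 9*(-1/(3*√R)) = -2 - 3/√R)
v(7) + r(U)*(-40) = (-2 - 3*√7/7) + (-12 + 6*(-6))*(-40) = (-2 - 3*√7/7) + (-12 - 36)*(-40) = (-2 - 3*√7/7) - 48*(-40) = (-2 - 3*√7/7) + 1920 = 1918 - 3*√7/7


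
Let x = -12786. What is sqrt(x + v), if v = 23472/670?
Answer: I*sqrt(1430977290)/335 ≈ 112.92*I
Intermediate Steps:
v = 11736/335 (v = 23472*(1/670) = 11736/335 ≈ 35.033)
sqrt(x + v) = sqrt(-12786 + 11736/335) = sqrt(-4271574/335) = I*sqrt(1430977290)/335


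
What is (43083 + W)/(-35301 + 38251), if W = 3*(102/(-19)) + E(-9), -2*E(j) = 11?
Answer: 1636333/112100 ≈ 14.597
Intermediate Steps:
E(j) = -11/2 (E(j) = -1/2*11 = -11/2)
W = -821/38 (W = 3*(102/(-19)) - 11/2 = 3*(102*(-1/19)) - 11/2 = 3*(-102/19) - 11/2 = -306/19 - 11/2 = -821/38 ≈ -21.605)
(43083 + W)/(-35301 + 38251) = (43083 - 821/38)/(-35301 + 38251) = (1636333/38)/2950 = (1636333/38)*(1/2950) = 1636333/112100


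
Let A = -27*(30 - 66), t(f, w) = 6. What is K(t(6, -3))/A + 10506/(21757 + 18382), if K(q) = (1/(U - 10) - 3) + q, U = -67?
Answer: 36161047/136552878 ≈ 0.26481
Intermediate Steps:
K(q) = -232/77 + q (K(q) = (1/(-67 - 10) - 3) + q = (1/(-77) - 3) + q = (-1/77 - 3) + q = -232/77 + q)
A = 972 (A = -27*(-36) = 972)
K(t(6, -3))/A + 10506/(21757 + 18382) = (-232/77 + 6)/972 + 10506/(21757 + 18382) = (230/77)*(1/972) + 10506/40139 = 115/37422 + 10506*(1/40139) = 115/37422 + 10506/40139 = 36161047/136552878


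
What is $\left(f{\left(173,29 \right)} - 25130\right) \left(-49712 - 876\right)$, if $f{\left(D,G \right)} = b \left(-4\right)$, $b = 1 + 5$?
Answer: $1272490552$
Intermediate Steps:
$b = 6$
$f{\left(D,G \right)} = -24$ ($f{\left(D,G \right)} = 6 \left(-4\right) = -24$)
$\left(f{\left(173,29 \right)} - 25130\right) \left(-49712 - 876\right) = \left(-24 - 25130\right) \left(-49712 - 876\right) = \left(-25154\right) \left(-50588\right) = 1272490552$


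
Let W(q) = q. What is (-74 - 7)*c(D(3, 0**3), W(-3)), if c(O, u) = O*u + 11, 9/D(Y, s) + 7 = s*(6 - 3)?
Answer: -8424/7 ≈ -1203.4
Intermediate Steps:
D(Y, s) = 9/(-7 + 3*s) (D(Y, s) = 9/(-7 + s*(6 - 3)) = 9/(-7 + s*3) = 9/(-7 + 3*s))
c(O, u) = 11 + O*u
(-74 - 7)*c(D(3, 0**3), W(-3)) = (-74 - 7)*(11 + (9/(-7 + 3*0**3))*(-3)) = -81*(11 + (9/(-7 + 3*0))*(-3)) = -81*(11 + (9/(-7 + 0))*(-3)) = -81*(11 + (9/(-7))*(-3)) = -81*(11 + (9*(-1/7))*(-3)) = -81*(11 - 9/7*(-3)) = -81*(11 + 27/7) = -81*104/7 = -8424/7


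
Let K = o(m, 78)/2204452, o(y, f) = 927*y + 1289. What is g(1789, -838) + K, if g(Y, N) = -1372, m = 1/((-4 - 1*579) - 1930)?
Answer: -3800292863771/2769893938 ≈ -1372.0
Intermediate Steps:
m = -1/2513 (m = 1/((-4 - 579) - 1930) = 1/(-583 - 1930) = 1/(-2513) = -1/2513 ≈ -0.00039793)
o(y, f) = 1289 + 927*y
K = 1619165/2769893938 (K = (1289 + 927*(-1/2513))/2204452 = (1289 - 927/2513)*(1/2204452) = (3238330/2513)*(1/2204452) = 1619165/2769893938 ≈ 0.00058456)
g(1789, -838) + K = -1372 + 1619165/2769893938 = -3800292863771/2769893938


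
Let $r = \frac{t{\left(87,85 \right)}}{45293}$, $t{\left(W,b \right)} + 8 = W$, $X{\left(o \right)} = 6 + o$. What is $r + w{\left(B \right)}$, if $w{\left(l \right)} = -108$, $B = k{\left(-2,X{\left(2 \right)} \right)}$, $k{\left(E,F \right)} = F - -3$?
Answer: $- \frac{4891565}{45293} \approx -108.0$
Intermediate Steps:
$t{\left(W,b \right)} = -8 + W$
$k{\left(E,F \right)} = 3 + F$ ($k{\left(E,F \right)} = F + 3 = 3 + F$)
$B = 11$ ($B = 3 + \left(6 + 2\right) = 3 + 8 = 11$)
$r = \frac{79}{45293}$ ($r = \frac{-8 + 87}{45293} = 79 \cdot \frac{1}{45293} = \frac{79}{45293} \approx 0.0017442$)
$r + w{\left(B \right)} = \frac{79}{45293} - 108 = - \frac{4891565}{45293}$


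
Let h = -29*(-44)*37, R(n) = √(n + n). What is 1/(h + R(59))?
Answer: 23606/1114486413 - √118/2228972826 ≈ 2.1176e-5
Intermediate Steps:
R(n) = √2*√n (R(n) = √(2*n) = √2*√n)
h = 47212 (h = 1276*37 = 47212)
1/(h + R(59)) = 1/(47212 + √2*√59) = 1/(47212 + √118)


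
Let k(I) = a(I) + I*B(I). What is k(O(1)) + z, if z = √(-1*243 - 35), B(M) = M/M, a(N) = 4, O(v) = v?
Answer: 5 + I*√278 ≈ 5.0 + 16.673*I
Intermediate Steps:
B(M) = 1
k(I) = 4 + I (k(I) = 4 + I*1 = 4 + I)
z = I*√278 (z = √(-243 - 35) = √(-278) = I*√278 ≈ 16.673*I)
k(O(1)) + z = (4 + 1) + I*√278 = 5 + I*√278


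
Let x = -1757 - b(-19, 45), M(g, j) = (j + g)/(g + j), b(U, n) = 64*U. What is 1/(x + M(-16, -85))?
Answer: -1/540 ≈ -0.0018519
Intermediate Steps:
M(g, j) = 1 (M(g, j) = (g + j)/(g + j) = 1)
x = -541 (x = -1757 - 64*(-19) = -1757 - 1*(-1216) = -1757 + 1216 = -541)
1/(x + M(-16, -85)) = 1/(-541 + 1) = 1/(-540) = -1/540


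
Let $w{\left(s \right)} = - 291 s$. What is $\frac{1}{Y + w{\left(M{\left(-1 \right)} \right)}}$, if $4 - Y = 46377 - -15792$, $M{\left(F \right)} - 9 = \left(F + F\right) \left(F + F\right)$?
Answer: $- \frac{1}{65948} \approx -1.5163 \cdot 10^{-5}$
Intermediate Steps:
$M{\left(F \right)} = 9 + 4 F^{2}$ ($M{\left(F \right)} = 9 + \left(F + F\right) \left(F + F\right) = 9 + 2 F 2 F = 9 + 4 F^{2}$)
$Y = -62165$ ($Y = 4 - \left(46377 - -15792\right) = 4 - \left(46377 + 15792\right) = 4 - 62169 = -62165$)
$\frac{1}{Y + w{\left(M{\left(-1 \right)} \right)}} = \frac{1}{-62165 - 291 \left(9 + 4 \left(-1\right)^{2}\right)} = \frac{1}{-62165 - 291 \left(9 + 4 \cdot 1\right)} = \frac{1}{-62165 - 291 \left(9 + 4\right)} = \frac{1}{-62165 - 3783} = \frac{1}{-65948} = - \frac{1}{65948}$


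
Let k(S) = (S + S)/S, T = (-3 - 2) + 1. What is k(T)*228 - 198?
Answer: 258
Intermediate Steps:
T = -4 (T = -5 + 1 = -4)
k(S) = 2 (k(S) = (2*S)/S = 2)
k(T)*228 - 198 = 2*228 - 198 = 456 - 198 = 258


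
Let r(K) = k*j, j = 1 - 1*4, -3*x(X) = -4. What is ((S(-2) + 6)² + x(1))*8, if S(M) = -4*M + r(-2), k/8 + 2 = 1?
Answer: 34688/3 ≈ 11563.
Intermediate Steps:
k = -8 (k = -16 + 8*1 = -16 + 8 = -8)
x(X) = 4/3 (x(X) = -⅓*(-4) = 4/3)
j = -3 (j = 1 - 4 = -3)
r(K) = 24 (r(K) = -8*(-3) = 24)
S(M) = 24 - 4*M (S(M) = -4*M + 24 = 24 - 4*M)
((S(-2) + 6)² + x(1))*8 = (((24 - 4*(-2)) + 6)² + 4/3)*8 = (((24 + 8) + 6)² + 4/3)*8 = ((32 + 6)² + 4/3)*8 = (38² + 4/3)*8 = (1444 + 4/3)*8 = (4336/3)*8 = 34688/3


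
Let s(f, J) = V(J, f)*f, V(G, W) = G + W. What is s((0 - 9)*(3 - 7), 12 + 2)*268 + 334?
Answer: 482734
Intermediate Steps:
s(f, J) = f*(J + f) (s(f, J) = (J + f)*f = f*(J + f))
s((0 - 9)*(3 - 7), 12 + 2)*268 + 334 = (((0 - 9)*(3 - 7))*((12 + 2) + (0 - 9)*(3 - 7)))*268 + 334 = ((-9*(-4))*(14 - 9*(-4)))*268 + 334 = (36*(14 + 36))*268 + 334 = (36*50)*268 + 334 = 1800*268 + 334 = 482400 + 334 = 482734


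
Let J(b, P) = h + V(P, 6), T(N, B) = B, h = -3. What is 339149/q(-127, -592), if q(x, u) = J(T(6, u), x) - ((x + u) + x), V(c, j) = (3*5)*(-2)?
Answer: 339149/813 ≈ 417.16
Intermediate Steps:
V(c, j) = -30 (V(c, j) = 15*(-2) = -30)
J(b, P) = -33 (J(b, P) = -3 - 30 = -33)
q(x, u) = -33 - u - 2*x (q(x, u) = -33 - ((x + u) + x) = -33 - ((u + x) + x) = -33 - (u + 2*x) = -33 + (-u - 2*x) = -33 - u - 2*x)
339149/q(-127, -592) = 339149/(-33 - 1*(-592) - 2*(-127)) = 339149/(-33 + 592 + 254) = 339149/813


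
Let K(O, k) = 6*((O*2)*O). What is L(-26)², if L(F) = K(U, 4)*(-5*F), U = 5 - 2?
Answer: 197121600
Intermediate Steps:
U = 3
K(O, k) = 12*O² (K(O, k) = 6*((2*O)*O) = 6*(2*O²) = 12*O²)
L(F) = -540*F (L(F) = (12*3²)*(-5*F) = (12*9)*(-5*F) = 108*(-5*F) = -540*F)
L(-26)² = (-540*(-26))² = 14040² = 197121600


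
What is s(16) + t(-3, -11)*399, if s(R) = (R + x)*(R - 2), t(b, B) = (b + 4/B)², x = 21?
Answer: 608909/121 ≈ 5032.3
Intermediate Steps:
s(R) = (-2 + R)*(21 + R) (s(R) = (R + 21)*(R - 2) = (21 + R)*(-2 + R) = (-2 + R)*(21 + R))
s(16) + t(-3, -11)*399 = (-42 + 16² + 19*16) + ((4 - 11*(-3))²/(-11)²)*399 = (-42 + 256 + 304) + ((4 + 33)²/121)*399 = 518 + ((1/121)*37²)*399 = 518 + ((1/121)*1369)*399 = 518 + (1369/121)*399 = 518 + 546231/121 = 608909/121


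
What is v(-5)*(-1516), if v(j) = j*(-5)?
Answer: -37900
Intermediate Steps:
v(j) = -5*j
v(-5)*(-1516) = -5*(-5)*(-1516) = 25*(-1516) = -37900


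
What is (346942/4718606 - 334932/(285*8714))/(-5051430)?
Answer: 1050855493/86543482790807550 ≈ 1.2143e-8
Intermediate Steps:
(346942/4718606 - 334932/(285*8714))/(-5051430) = (346942*(1/4718606) - 334932/2483490)*(-1/5051430) = (173471/2359303 - 334932*1/2483490)*(-1/5051430) = (173471/2359303 - 2938/21785)*(-1/5051430) = -3152566479/51397415855*(-1/5051430) = 1050855493/86543482790807550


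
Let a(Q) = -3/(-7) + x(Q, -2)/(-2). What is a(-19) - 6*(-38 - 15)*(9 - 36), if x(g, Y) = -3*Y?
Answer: -60120/7 ≈ -8588.6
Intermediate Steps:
a(Q) = -18/7 (a(Q) = -3/(-7) - 3*(-2)/(-2) = -3*(-⅐) + 6*(-½) = 3/7 - 3 = -18/7)
a(-19) - 6*(-38 - 15)*(9 - 36) = -18/7 - 6*(-38 - 15)*(9 - 36) = -18/7 - 6*(-53*(-27)) = -18/7 - 6*1431 = -18/7 - 1*8586 = -18/7 - 8586 = -60120/7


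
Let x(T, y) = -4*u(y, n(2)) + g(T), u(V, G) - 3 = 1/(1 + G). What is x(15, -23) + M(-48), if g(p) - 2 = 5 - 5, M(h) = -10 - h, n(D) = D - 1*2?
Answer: 24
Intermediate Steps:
n(D) = -2 + D (n(D) = D - 2 = -2 + D)
u(V, G) = 3 + 1/(1 + G)
g(p) = 2 (g(p) = 2 + (5 - 5) = 2 + 0 = 2)
x(T, y) = -14 (x(T, y) = -4*(4 + 3*(-2 + 2))/(1 + (-2 + 2)) + 2 = -4*(4 + 3*0)/(1 + 0) + 2 = -4*(4 + 0)/1 + 2 = -4*4 + 2 = -16 + 2 = -14)
x(15, -23) + M(-48) = -14 + (-10 - 1*(-48)) = -14 + (-10 + 48) = -14 + 38 = 24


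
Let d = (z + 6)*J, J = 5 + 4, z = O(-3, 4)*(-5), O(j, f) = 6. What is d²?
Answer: 46656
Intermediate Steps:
z = -30 (z = 6*(-5) = -30)
J = 9
d = -216 (d = (-30 + 6)*9 = -24*9 = -216)
d² = (-216)² = 46656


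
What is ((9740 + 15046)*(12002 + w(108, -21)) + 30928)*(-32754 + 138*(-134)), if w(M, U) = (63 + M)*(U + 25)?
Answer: -16115130990504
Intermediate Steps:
w(M, U) = (25 + U)*(63 + M) (w(M, U) = (63 + M)*(25 + U) = (25 + U)*(63 + M))
((9740 + 15046)*(12002 + w(108, -21)) + 30928)*(-32754 + 138*(-134)) = ((9740 + 15046)*(12002 + (1575 + 25*108 + 63*(-21) + 108*(-21))) + 30928)*(-32754 + 138*(-134)) = (24786*(12002 + (1575 + 2700 - 1323 - 2268)) + 30928)*(-32754 - 18492) = (24786*(12002 + 684) + 30928)*(-51246) = (24786*12686 + 30928)*(-51246) = (314435196 + 30928)*(-51246) = 314466124*(-51246) = -16115130990504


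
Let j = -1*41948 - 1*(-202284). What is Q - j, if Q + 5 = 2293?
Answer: -158048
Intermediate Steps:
Q = 2288 (Q = -5 + 2293 = 2288)
j = 160336 (j = -41948 + 202284 = 160336)
Q - j = 2288 - 1*160336 = 2288 - 160336 = -158048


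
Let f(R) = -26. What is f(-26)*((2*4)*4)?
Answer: -832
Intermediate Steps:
f(-26)*((2*4)*4) = -26*2*4*4 = -208*4 = -26*32 = -832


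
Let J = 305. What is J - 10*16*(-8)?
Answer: 1585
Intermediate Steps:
J - 10*16*(-8) = 305 - 10*16*(-8) = 305 - 160*(-8) = 305 - 1*(-1280) = 305 + 1280 = 1585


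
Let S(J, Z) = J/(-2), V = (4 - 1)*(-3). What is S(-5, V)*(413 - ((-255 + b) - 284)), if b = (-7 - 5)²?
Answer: 2020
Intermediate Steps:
b = 144 (b = (-12)² = 144)
V = -9 (V = 3*(-3) = -9)
S(J, Z) = -J/2 (S(J, Z) = J*(-½) = -J/2)
S(-5, V)*(413 - ((-255 + b) - 284)) = (-½*(-5))*(413 - ((-255 + 144) - 284)) = 5*(413 - (-111 - 284))/2 = 5*(413 - 1*(-395))/2 = 5*(413 + 395)/2 = (5/2)*808 = 2020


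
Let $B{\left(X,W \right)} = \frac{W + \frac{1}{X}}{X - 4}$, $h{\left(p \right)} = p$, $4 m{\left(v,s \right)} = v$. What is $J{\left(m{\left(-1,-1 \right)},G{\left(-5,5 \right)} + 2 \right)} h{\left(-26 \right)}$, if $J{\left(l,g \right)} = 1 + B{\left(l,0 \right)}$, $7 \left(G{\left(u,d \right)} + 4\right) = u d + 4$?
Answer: $- \frac{858}{17} \approx -50.471$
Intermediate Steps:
$m{\left(v,s \right)} = \frac{v}{4}$
$G{\left(u,d \right)} = - \frac{24}{7} + \frac{d u}{7}$ ($G{\left(u,d \right)} = -4 + \frac{u d + 4}{7} = -4 + \frac{d u + 4}{7} = -4 + \frac{4 + d u}{7} = -4 + \left(\frac{4}{7} + \frac{d u}{7}\right) = - \frac{24}{7} + \frac{d u}{7}$)
$B{\left(X,W \right)} = \frac{W + \frac{1}{X}}{-4 + X}$
$J{\left(l,g \right)} = 1 + \frac{1}{l \left(-4 + l\right)}$ ($J{\left(l,g \right)} = 1 + \frac{1 + 0 l}{l \left(-4 + l\right)} = 1 + \frac{1 + 0}{l \left(-4 + l\right)} = 1 + \frac{1}{l} \frac{1}{-4 + l} 1 = 1 + \frac{1}{l \left(-4 + l\right)}$)
$J{\left(m{\left(-1,-1 \right)},G{\left(-5,5 \right)} + 2 \right)} h{\left(-26 \right)} = \frac{1 + \frac{1}{4} \left(-1\right) \left(-4 + \frac{1}{4} \left(-1\right)\right)}{\frac{1}{4} \left(-1\right) \left(-4 + \frac{1}{4} \left(-1\right)\right)} \left(-26\right) = \frac{1 - \frac{-4 - \frac{1}{4}}{4}}{\left(- \frac{1}{4}\right) \left(-4 - \frac{1}{4}\right)} \left(-26\right) = - \frac{4 \left(1 - - \frac{17}{16}\right)}{- \frac{17}{4}} \left(-26\right) = \left(-4\right) \left(- \frac{4}{17}\right) \left(1 + \frac{17}{16}\right) \left(-26\right) = \left(-4\right) \left(- \frac{4}{17}\right) \frac{33}{16} \left(-26\right) = \frac{33}{17} \left(-26\right) = - \frac{858}{17}$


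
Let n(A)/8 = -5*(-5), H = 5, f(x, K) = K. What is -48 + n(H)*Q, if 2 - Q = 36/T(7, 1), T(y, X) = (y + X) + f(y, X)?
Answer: -448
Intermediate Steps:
n(A) = 200 (n(A) = 8*(-5*(-5)) = 8*25 = 200)
T(y, X) = y + 2*X (T(y, X) = (y + X) + X = (X + y) + X = y + 2*X)
Q = -2 (Q = 2 - 36/(7 + 2*1) = 2 - 36/(7 + 2) = 2 - 36/9 = 2 - 1*4 = 2 - 4 = -2)
-48 + n(H)*Q = -48 + 200*(-2) = -48 - 400 = -448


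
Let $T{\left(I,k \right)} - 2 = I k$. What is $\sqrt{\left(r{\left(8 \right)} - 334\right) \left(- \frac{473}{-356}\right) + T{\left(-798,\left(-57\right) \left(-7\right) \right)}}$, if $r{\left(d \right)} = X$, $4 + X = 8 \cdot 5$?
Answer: $\frac{i \sqrt{10100730506}}{178} \approx 564.62 i$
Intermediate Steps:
$X = 36$ ($X = -4 + 8 \cdot 5 = -4 + 40 = 36$)
$r{\left(d \right)} = 36$
$T{\left(I,k \right)} = 2 + I k$
$\sqrt{\left(r{\left(8 \right)} - 334\right) \left(- \frac{473}{-356}\right) + T{\left(-798,\left(-57\right) \left(-7\right) \right)}} = \sqrt{\left(36 - 334\right) \left(- \frac{473}{-356}\right) + \left(2 - 798 \left(\left(-57\right) \left(-7\right)\right)\right)} = \sqrt{- 298 \left(\left(-473\right) \left(- \frac{1}{356}\right)\right) + \left(2 - 318402\right)} = \sqrt{\left(-298\right) \frac{473}{356} + \left(2 - 318402\right)} = \sqrt{- \frac{70477}{178} - 318400} = \sqrt{- \frac{56745677}{178}} = \frac{i \sqrt{10100730506}}{178}$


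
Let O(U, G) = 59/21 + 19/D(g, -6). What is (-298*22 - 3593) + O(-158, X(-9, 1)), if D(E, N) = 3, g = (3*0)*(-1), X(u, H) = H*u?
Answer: -70979/7 ≈ -10140.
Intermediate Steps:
g = 0 (g = 0*(-1) = 0)
O(U, G) = 64/7 (O(U, G) = 59/21 + 19/3 = 64/7)
(-298*22 - 3593) + O(-158, X(-9, 1)) = (-298*22 - 3593) + 64/7 = (-6556 - 3593) + 64/7 = -10149 + 64/7 = -70979/7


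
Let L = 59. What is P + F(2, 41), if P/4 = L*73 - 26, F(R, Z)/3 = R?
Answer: 17130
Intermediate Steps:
F(R, Z) = 3*R
P = 17124 (P = 4*(59*73 - 26) = 4*(4307 - 26) = 4*4281 = 17124)
P + F(2, 41) = 17124 + 3*2 = 17124 + 6 = 17130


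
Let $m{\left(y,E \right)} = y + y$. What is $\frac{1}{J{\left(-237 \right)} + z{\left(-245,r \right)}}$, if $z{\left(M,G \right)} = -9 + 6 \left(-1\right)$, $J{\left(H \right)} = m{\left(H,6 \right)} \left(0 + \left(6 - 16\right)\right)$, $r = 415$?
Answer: $\frac{1}{4725} \approx 0.00021164$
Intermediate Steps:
$m{\left(y,E \right)} = 2 y$
$J{\left(H \right)} = - 20 H$ ($J{\left(H \right)} = 2 H \left(0 + \left(6 - 16\right)\right) = 2 H \left(0 - 10\right) = 2 H \left(-10\right) = - 20 H$)
$z{\left(M,G \right)} = -15$ ($z{\left(M,G \right)} = -9 - 6 = -15$)
$\frac{1}{J{\left(-237 \right)} + z{\left(-245,r \right)}} = \frac{1}{\left(-20\right) \left(-237\right) - 15} = \frac{1}{4740 - 15} = \frac{1}{4725}$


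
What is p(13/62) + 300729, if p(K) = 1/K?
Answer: 3909539/13 ≈ 3.0073e+5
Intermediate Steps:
p(13/62) + 300729 = 1/(13/62) + 300729 = 62/13 + 300729 = 3909539/13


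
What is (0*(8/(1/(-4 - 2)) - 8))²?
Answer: 0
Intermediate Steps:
(0*(8/(1/(-4 - 2)) - 8))² = (0*(8/(1/(-6)) - 8))² = (0*(8/(-⅙) - 8))² = (0*(8*(-6) - 8))² = (0*(-48 - 8))² = (0*(-56))² = 0² = 0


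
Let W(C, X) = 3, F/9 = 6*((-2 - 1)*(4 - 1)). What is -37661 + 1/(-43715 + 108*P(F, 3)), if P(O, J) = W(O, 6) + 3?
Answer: -1621946288/43067 ≈ -37661.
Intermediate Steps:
F = -486 (F = 9*(6*((-2 - 1)*(4 - 1))) = 9*(6*(-3*3)) = 9*(6*(-9)) = 9*(-54) = -486)
P(O, J) = 6 (P(O, J) = 3 + 3 = 6)
-37661 + 1/(-43715 + 108*P(F, 3)) = -37661 + 1/(-43715 + 108*6) = -37661 + 1/(-43715 + 648) = -37661 + 1/(-43067) = -37661 - 1/43067 = -1621946288/43067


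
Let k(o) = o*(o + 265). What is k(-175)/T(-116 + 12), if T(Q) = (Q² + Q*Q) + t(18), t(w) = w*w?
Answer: -7875/10978 ≈ -0.71734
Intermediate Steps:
t(w) = w²
k(o) = o*(265 + o)
T(Q) = 324 + 2*Q² (T(Q) = (Q² + Q*Q) + 18² = (Q² + Q²) + 324 = 2*Q² + 324 = 324 + 2*Q²)
k(-175)/T(-116 + 12) = (-175*(265 - 175))/(324 + 2*(-116 + 12)²) = (-175*90)/(324 + 2*(-104)²) = -15750/(324 + 2*10816) = -15750/(324 + 21632) = -15750/21956 = -15750*1/21956 = -7875/10978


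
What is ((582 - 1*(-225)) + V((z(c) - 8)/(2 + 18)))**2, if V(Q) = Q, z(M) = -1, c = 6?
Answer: 260209161/400 ≈ 6.5052e+5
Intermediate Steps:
((582 - 1*(-225)) + V((z(c) - 8)/(2 + 18)))**2 = ((582 - 1*(-225)) + (-1 - 8)/(2 + 18))**2 = ((582 + 225) - 9/20)**2 = (807 - 9*1/20)**2 = (807 - 9/20)**2 = (16131/20)**2 = 260209161/400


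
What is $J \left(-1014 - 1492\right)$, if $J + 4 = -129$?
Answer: $333298$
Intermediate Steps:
$J = -133$ ($J = -4 - 129 = -133$)
$J \left(-1014 - 1492\right) = - 133 \left(-1014 - 1492\right) = \left(-133\right) \left(-2506\right) = 333298$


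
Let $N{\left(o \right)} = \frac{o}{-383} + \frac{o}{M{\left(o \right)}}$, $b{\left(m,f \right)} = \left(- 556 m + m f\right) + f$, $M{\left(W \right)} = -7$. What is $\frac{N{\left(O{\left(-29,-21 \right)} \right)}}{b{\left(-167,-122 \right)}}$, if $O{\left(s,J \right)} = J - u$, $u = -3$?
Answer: $\frac{1755}{75807956} \approx 2.3151 \cdot 10^{-5}$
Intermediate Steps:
$O{\left(s,J \right)} = 3 + J$ ($O{\left(s,J \right)} = J - -3 = J + 3 = 3 + J$)
$b{\left(m,f \right)} = f - 556 m + f m$ ($b{\left(m,f \right)} = \left(- 556 m + f m\right) + f = f - 556 m + f m$)
$N{\left(o \right)} = - \frac{390 o}{2681}$ ($N{\left(o \right)} = \frac{o}{-383} + \frac{o}{-7} = o \left(- \frac{1}{383}\right) + o \left(- \frac{1}{7}\right) = - \frac{o}{383} - \frac{o}{7} = - \frac{390 o}{2681}$)
$\frac{N{\left(O{\left(-29,-21 \right)} \right)}}{b{\left(-167,-122 \right)}} = \frac{\left(- \frac{390}{2681}\right) \left(3 - 21\right)}{-122 - -92852 - -20374} = \frac{\left(- \frac{390}{2681}\right) \left(-18\right)}{-122 + 92852 + 20374} = \frac{7020}{2681 \cdot 113104} = \frac{7020}{2681} \cdot \frac{1}{113104} = \frac{1755}{75807956}$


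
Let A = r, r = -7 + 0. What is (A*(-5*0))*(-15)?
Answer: 0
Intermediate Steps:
r = -7
A = -7
(A*(-5*0))*(-15) = -(-35)*0*(-15) = -7*0*(-15) = 0*(-15) = 0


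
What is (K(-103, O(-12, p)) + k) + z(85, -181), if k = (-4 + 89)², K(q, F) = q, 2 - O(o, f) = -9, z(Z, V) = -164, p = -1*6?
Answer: 6958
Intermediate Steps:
p = -6
O(o, f) = 11 (O(o, f) = 2 - 1*(-9) = 2 + 9 = 11)
k = 7225 (k = 85² = 7225)
(K(-103, O(-12, p)) + k) + z(85, -181) = (-103 + 7225) - 164 = 7122 - 164 = 6958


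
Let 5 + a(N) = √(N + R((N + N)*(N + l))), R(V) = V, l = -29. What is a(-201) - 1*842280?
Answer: -842285 + 9*√1139 ≈ -8.4198e+5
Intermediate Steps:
a(N) = -5 + √(N + 2*N*(-29 + N)) (a(N) = -5 + √(N + (N + N)*(N - 29)) = -5 + √(N + (2*N)*(-29 + N)) = -5 + √(N + 2*N*(-29 + N)))
a(-201) - 1*842280 = (-5 + √(-201*(-57 + 2*(-201)))) - 1*842280 = (-5 + √(-201*(-57 - 402))) - 842280 = (-5 + √(-201*(-459))) - 842280 = (-5 + √92259) - 842280 = (-5 + 9*√1139) - 842280 = -842285 + 9*√1139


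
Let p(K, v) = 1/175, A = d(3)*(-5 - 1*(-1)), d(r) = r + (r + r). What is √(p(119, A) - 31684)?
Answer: I*√38812893/35 ≈ 178.0*I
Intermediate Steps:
d(r) = 3*r (d(r) = r + 2*r = 3*r)
A = -36 (A = (3*3)*(-5 - 1*(-1)) = 9*(-5 + 1) = 9*(-4) = -36)
p(K, v) = 1/175
√(p(119, A) - 31684) = √(1/175 - 31684) = √(-5544699/175) = I*√38812893/35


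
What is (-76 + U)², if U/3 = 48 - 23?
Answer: 1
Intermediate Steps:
U = 75 (U = 3*(48 - 23) = 3*25 = 75)
(-76 + U)² = (-76 + 75)² = (-1)² = 1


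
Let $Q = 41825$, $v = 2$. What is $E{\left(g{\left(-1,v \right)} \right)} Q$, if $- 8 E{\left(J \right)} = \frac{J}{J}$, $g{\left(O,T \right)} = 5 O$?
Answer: $- \frac{41825}{8} \approx -5228.1$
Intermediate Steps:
$E{\left(J \right)} = - \frac{1}{8}$ ($E{\left(J \right)} = - \frac{J \frac{1}{J}}{8} = \left(- \frac{1}{8}\right) 1 = - \frac{1}{8}$)
$E{\left(g{\left(-1,v \right)} \right)} Q = \left(- \frac{1}{8}\right) 41825 = - \frac{41825}{8}$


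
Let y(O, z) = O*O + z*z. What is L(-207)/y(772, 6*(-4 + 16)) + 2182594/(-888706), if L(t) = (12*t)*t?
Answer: -106892963633/66782701076 ≈ -1.6006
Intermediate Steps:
L(t) = 12*t²
y(O, z) = O² + z²
L(-207)/y(772, 6*(-4 + 16)) + 2182594/(-888706) = (12*(-207)²)/(772² + (6*(-4 + 16))²) + 2182594/(-888706) = (12*42849)/(595984 + (6*12)²) + 2182594*(-1/888706) = 514188/(595984 + 72²) - 1091297/444353 = 514188/(595984 + 5184) - 1091297/444353 = 514188/601168 - 1091297/444353 = 514188*(1/601168) - 1091297/444353 = 128547/150292 - 1091297/444353 = -106892963633/66782701076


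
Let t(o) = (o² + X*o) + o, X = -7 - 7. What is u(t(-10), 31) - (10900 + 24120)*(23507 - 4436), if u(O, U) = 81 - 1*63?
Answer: -667866402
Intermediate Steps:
X = -14
t(o) = o² - 13*o (t(o) = (o² - 14*o) + o = o² - 13*o)
u(O, U) = 18 (u(O, U) = 81 - 63 = 18)
u(t(-10), 31) - (10900 + 24120)*(23507 - 4436) = 18 - (10900 + 24120)*(23507 - 4436) = 18 - 35020*19071 = 18 - 1*667866420 = 18 - 667866420 = -667866402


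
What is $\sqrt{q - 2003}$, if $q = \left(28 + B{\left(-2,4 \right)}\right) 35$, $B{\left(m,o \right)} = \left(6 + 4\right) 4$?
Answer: $\sqrt{377} \approx 19.416$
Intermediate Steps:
$B{\left(m,o \right)} = 40$ ($B{\left(m,o \right)} = 10 \cdot 4 = 40$)
$q = 2380$ ($q = \left(28 + 40\right) 35 = 68 \cdot 35 = 2380$)
$\sqrt{q - 2003} = \sqrt{2380 - 2003} = \sqrt{377}$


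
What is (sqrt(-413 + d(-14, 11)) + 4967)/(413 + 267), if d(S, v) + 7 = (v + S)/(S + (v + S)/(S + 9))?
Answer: 4967/680 + 15*I*sqrt(335)/9112 ≈ 7.3044 + 0.03013*I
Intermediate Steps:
d(S, v) = -7 + (S + v)/(S + (S + v)/(9 + S)) (d(S, v) = -7 + (v + S)/(S + (v + S)/(S + 9)) = -7 + (S + v)/(S + (S + v)/(9 + S)))
(sqrt(-413 + d(-14, 11)) + 4967)/(413 + 267) = (sqrt(-413 + (-61*(-14) - 6*(-14)**2 + 2*11 - 14*11)/(11 + (-14)**2 + 10*(-14))) + 4967)/(413 + 267) = (sqrt(-413 + (854 - 6*196 + 22 - 154)/(11 + 196 - 140)) + 4967)/680 = (sqrt(-413 + (854 - 1176 + 22 - 154)/67) + 4967)*(1/680) = (sqrt(-413 + (1/67)*(-454)) + 4967)*(1/680) = (sqrt(-413 - 454/67) + 4967)*(1/680) = (sqrt(-28125/67) + 4967)*(1/680) = (75*I*sqrt(335)/67 + 4967)*(1/680) = (4967 + 75*I*sqrt(335)/67)*(1/680) = 4967/680 + 15*I*sqrt(335)/9112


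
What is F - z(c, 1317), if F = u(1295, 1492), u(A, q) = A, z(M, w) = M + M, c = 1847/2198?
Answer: 1421358/1099 ≈ 1293.3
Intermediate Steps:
c = 1847/2198 (c = 1847*(1/2198) = 1847/2198 ≈ 0.84031)
z(M, w) = 2*M
F = 1295
F - z(c, 1317) = 1295 - 2*1847/2198 = 1295 - 1*1847/1099 = 1295 - 1847/1099 = 1421358/1099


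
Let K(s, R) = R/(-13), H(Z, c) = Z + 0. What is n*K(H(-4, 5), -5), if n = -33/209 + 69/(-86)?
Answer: -7845/21242 ≈ -0.36932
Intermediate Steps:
H(Z, c) = Z
K(s, R) = -R/13 (K(s, R) = R*(-1/13) = -R/13)
n = -1569/1634 (n = -33*1/209 + 69*(-1/86) = -3/19 - 69/86 = -1569/1634 ≈ -0.96022)
n*K(H(-4, 5), -5) = -(-1569)*(-5)/21242 = -1569/1634*5/13 = -7845/21242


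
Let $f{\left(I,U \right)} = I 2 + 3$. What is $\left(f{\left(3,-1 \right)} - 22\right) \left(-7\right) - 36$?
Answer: $55$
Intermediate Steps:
$f{\left(I,U \right)} = 3 + 2 I$ ($f{\left(I,U \right)} = 2 I + 3 = 3 + 2 I$)
$\left(f{\left(3,-1 \right)} - 22\right) \left(-7\right) - 36 = \left(\left(3 + 2 \cdot 3\right) - 22\right) \left(-7\right) - 36 = \left(\left(3 + 6\right) - 22\right) \left(-7\right) - 36 = \left(9 - 22\right) \left(-7\right) - 36 = \left(-13\right) \left(-7\right) - 36 = 91 - 36 = 55$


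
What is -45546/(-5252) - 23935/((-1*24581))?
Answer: 622636423/64549706 ≈ 9.6458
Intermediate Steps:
-45546/(-5252) - 23935/((-1*24581)) = -45546*(-1/5252) - 23935/(-24581) = 22773/2626 - 23935*(-1/24581) = 22773/2626 + 23935/24581 = 622636423/64549706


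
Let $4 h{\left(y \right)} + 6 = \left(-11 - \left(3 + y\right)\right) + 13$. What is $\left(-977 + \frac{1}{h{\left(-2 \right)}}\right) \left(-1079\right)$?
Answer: $\frac{5275231}{5} \approx 1.055 \cdot 10^{6}$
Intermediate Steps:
$h{\left(y \right)} = - \frac{7}{4} - \frac{y}{4}$ ($h{\left(y \right)} = - \frac{3}{2} + \frac{\left(-11 - \left(3 + y\right)\right) + 13}{4} = - \frac{3}{2} + \frac{\left(-14 - y\right) + 13}{4} = - \frac{3}{2} + \frac{-1 - y}{4} = - \frac{3}{2} - \left(\frac{1}{4} + \frac{y}{4}\right) = - \frac{7}{4} - \frac{y}{4}$)
$\left(-977 + \frac{1}{h{\left(-2 \right)}}\right) \left(-1079\right) = \left(-977 + \frac{1}{- \frac{7}{4} - - \frac{1}{2}}\right) \left(-1079\right) = \left(-977 + \frac{1}{- \frac{7}{4} + \frac{1}{2}}\right) \left(-1079\right) = \left(-977 + \frac{1}{- \frac{5}{4}}\right) \left(-1079\right) = \left(-977 - \frac{4}{5}\right) \left(-1079\right) = \left(- \frac{4889}{5}\right) \left(-1079\right) = \frac{5275231}{5}$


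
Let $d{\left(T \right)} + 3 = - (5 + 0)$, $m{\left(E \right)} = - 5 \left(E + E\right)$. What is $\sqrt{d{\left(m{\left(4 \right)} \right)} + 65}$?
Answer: $\sqrt{57} \approx 7.5498$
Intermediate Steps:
$m{\left(E \right)} = - 10 E$ ($m{\left(E \right)} = - 5 \cdot 2 E = - 10 E$)
$d{\left(T \right)} = -8$ ($d{\left(T \right)} = -3 - \left(5 + 0\right) = -3 - 5 = -8$)
$\sqrt{d{\left(m{\left(4 \right)} \right)} + 65} = \sqrt{-8 + 65} = \sqrt{57}$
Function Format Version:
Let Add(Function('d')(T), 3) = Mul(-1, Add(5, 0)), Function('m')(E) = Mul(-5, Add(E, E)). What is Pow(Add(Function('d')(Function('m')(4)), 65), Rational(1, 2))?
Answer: Pow(57, Rational(1, 2)) ≈ 7.5498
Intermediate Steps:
Function('m')(E) = Mul(-10, E) (Function('m')(E) = Mul(-5, Mul(2, E)) = Mul(-10, E))
Function('d')(T) = -8 (Function('d')(T) = Add(-3, Mul(-1, Add(5, 0))) = Add(-3, Mul(-1, 5)) = Add(-3, -5) = -8)
Pow(Add(Function('d')(Function('m')(4)), 65), Rational(1, 2)) = Pow(Add(-8, 65), Rational(1, 2)) = Pow(57, Rational(1, 2))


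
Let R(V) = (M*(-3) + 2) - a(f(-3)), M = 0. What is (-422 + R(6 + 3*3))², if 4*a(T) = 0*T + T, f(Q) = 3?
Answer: 2832489/16 ≈ 1.7703e+5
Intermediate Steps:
a(T) = T/4 (a(T) = (0*T + T)/4 = (0 + T)/4 = T/4)
R(V) = 5/4 (R(V) = (0*(-3) + 2) - 3/4 = (0 + 2) - 1*¾ = 2 - ¾ = 5/4)
(-422 + R(6 + 3*3))² = (-422 + 5/4)² = (-1683/4)² = 2832489/16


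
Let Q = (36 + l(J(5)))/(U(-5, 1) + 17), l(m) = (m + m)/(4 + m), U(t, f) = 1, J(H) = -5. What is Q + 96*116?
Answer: 100247/9 ≈ 11139.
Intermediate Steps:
l(m) = 2*m/(4 + m) (l(m) = (2*m)/(4 + m) = 2*m/(4 + m))
Q = 23/9 (Q = (36 + 2*(-5)/(4 - 5))/(1 + 17) = (36 + 2*(-5)/(-1))/18 = (36 + 2*(-5)*(-1))*(1/18) = (36 + 10)*(1/18) = 46*(1/18) = 23/9 ≈ 2.5556)
Q + 96*116 = 23/9 + 96*116 = 23/9 + 11136 = 100247/9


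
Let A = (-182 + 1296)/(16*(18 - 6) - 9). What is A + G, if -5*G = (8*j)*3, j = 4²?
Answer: -64702/915 ≈ -70.713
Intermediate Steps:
j = 16
A = 1114/183 (A = 1114/(16*12 - 9) = 1114/(192 - 9) = 1114/183 ≈ 6.0874)
G = -384/5 (G = -8*16*3/5 = -128*3/5 = -⅕*384 = -384/5 ≈ -76.800)
A + G = 1114/183 - 384/5 = -64702/915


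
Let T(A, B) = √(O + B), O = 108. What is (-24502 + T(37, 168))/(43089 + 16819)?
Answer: -12251/29954 + √69/29954 ≈ -0.40872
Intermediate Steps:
T(A, B) = √(108 + B)
(-24502 + T(37, 168))/(43089 + 16819) = (-24502 + √(108 + 168))/(43089 + 16819) = (-24502 + √276)/59908 = (-24502 + 2*√69)*(1/59908) = -12251/29954 + √69/29954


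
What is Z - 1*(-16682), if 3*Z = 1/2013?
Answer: 100742599/6039 ≈ 16682.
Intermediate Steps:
Z = 1/6039 (Z = (⅓)/2013 = (⅓)*(1/2013) = 1/6039 ≈ 0.00016559)
Z - 1*(-16682) = 1/6039 - 1*(-16682) = 1/6039 + 16682 = 100742599/6039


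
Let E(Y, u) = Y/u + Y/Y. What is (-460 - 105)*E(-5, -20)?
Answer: -2825/4 ≈ -706.25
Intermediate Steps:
E(Y, u) = 1 + Y/u (E(Y, u) = Y/u + 1 = 1 + Y/u)
(-460 - 105)*E(-5, -20) = (-460 - 105)*((-5 - 20)/(-20)) = -(-113)*(-25)/4 = -565*5/4 = -2825/4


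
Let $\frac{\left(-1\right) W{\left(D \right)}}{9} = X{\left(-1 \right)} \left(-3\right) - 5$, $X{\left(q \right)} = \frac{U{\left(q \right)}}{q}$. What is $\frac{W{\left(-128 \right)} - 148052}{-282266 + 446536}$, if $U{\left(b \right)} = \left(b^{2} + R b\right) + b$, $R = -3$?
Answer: $- \frac{74044}{82135} \approx -0.90149$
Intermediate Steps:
$U{\left(b \right)} = b^{2} - 2 b$ ($U{\left(b \right)} = \left(b^{2} - 3 b\right) + b = b^{2} - 2 b$)
$X{\left(q \right)} = -2 + q$ ($X{\left(q \right)} = \frac{q \left(-2 + q\right)}{q} = -2 + q$)
$W{\left(D \right)} = -36$ ($W{\left(D \right)} = - 9 \left(\left(-2 - 1\right) \left(-3\right) - 5\right) = - 9 \left(\left(-3\right) \left(-3\right) - 5\right) = - 9 \left(9 - 5\right) = \left(-9\right) 4 = -36$)
$\frac{W{\left(-128 \right)} - 148052}{-282266 + 446536} = \frac{-36 - 148052}{-282266 + 446536} = - \frac{148088}{164270} = \left(-148088\right) \frac{1}{164270} = - \frac{74044}{82135}$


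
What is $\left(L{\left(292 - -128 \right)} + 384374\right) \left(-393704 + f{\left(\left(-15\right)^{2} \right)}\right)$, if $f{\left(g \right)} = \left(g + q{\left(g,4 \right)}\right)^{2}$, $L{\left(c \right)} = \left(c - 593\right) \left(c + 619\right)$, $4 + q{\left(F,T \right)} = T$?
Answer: $-70203226533$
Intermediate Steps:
$q{\left(F,T \right)} = -4 + T$
$L{\left(c \right)} = \left(-593 + c\right) \left(619 + c\right)$
$f{\left(g \right)} = g^{2}$ ($f{\left(g \right)} = \left(g + \left(-4 + 4\right)\right)^{2} = \left(g + 0\right)^{2} = g^{2}$)
$\left(L{\left(292 - -128 \right)} + 384374\right) \left(-393704 + f{\left(\left(-15\right)^{2} \right)}\right) = \left(\left(-367067 + \left(292 - -128\right)^{2} + 26 \left(292 - -128\right)\right) + 384374\right) \left(-393704 + \left(\left(-15\right)^{2}\right)^{2}\right) = \left(\left(-367067 + \left(292 + 128\right)^{2} + 26 \left(292 + 128\right)\right) + 384374\right) \left(-393704 + 225^{2}\right) = \left(\left(-367067 + 420^{2} + 26 \cdot 420\right) + 384374\right) \left(-393704 + 50625\right) = \left(\left(-367067 + 176400 + 10920\right) + 384374\right) \left(-343079\right) = \left(-179747 + 384374\right) \left(-343079\right) = 204627 \left(-343079\right) = -70203226533$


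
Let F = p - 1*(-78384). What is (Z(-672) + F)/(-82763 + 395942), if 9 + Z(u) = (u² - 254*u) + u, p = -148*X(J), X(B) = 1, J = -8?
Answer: 699827/313179 ≈ 2.2346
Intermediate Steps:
p = -148 (p = -148*1 = -148)
Z(u) = -9 + u² - 253*u (Z(u) = -9 + ((u² - 254*u) + u) = -9 + (u² - 253*u) = -9 + u² - 253*u)
F = 78236 (F = -148 - 1*(-78384) = -148 + 78384 = 78236)
(Z(-672) + F)/(-82763 + 395942) = ((-9 + (-672)² - 253*(-672)) + 78236)/(-82763 + 395942) = ((-9 + 451584 + 170016) + 78236)/313179 = (621591 + 78236)*(1/313179) = 699827*(1/313179) = 699827/313179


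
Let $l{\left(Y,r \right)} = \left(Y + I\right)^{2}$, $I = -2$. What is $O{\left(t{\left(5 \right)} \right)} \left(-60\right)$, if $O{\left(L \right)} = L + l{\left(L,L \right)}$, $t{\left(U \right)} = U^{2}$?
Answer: $-33240$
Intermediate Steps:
$l{\left(Y,r \right)} = \left(-2 + Y\right)^{2}$ ($l{\left(Y,r \right)} = \left(Y - 2\right)^{2} = \left(-2 + Y\right)^{2}$)
$O{\left(L \right)} = L + \left(-2 + L\right)^{2}$
$O{\left(t{\left(5 \right)} \right)} \left(-60\right) = \left(5^{2} + \left(-2 + 5^{2}\right)^{2}\right) \left(-60\right) = \left(25 + \left(-2 + 25\right)^{2}\right) \left(-60\right) = \left(25 + 23^{2}\right) \left(-60\right) = \left(25 + 529\right) \left(-60\right) = 554 \left(-60\right) = -33240$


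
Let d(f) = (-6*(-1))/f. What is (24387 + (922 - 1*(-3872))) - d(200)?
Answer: 2918097/100 ≈ 29181.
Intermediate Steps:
d(f) = 6/f
(24387 + (922 - 1*(-3872))) - d(200) = (24387 + (922 - 1*(-3872))) - 6/200 = (24387 + (922 + 3872)) - 6/200 = (24387 + 4794) - 1*3/100 = 29181 - 3/100 = 2918097/100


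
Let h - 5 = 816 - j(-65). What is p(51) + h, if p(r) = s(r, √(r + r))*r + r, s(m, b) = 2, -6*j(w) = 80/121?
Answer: 353602/363 ≈ 974.11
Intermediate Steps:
j(w) = -40/363 (j(w) = -40/(3*121) = -⅙*80/121 = -40/363)
p(r) = 3*r (p(r) = 2*r + r = 3*r)
h = 298063/363 (h = 5 + (816 - 1*(-40/363)) = 5 + (816 + 40/363) = 5 + 296248/363 = 298063/363 ≈ 821.11)
p(51) + h = 3*51 + 298063/363 = 153 + 298063/363 = 353602/363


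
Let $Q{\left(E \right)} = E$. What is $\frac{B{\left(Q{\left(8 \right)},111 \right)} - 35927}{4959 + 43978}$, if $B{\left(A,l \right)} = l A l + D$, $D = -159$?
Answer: $\frac{8926}{6991} \approx 1.2768$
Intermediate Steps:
$B{\left(A,l \right)} = -159 + A l^{2}$ ($B{\left(A,l \right)} = l A l - 159 = A l l - 159 = A l^{2} - 159 = -159 + A l^{2}$)
$\frac{B{\left(Q{\left(8 \right)},111 \right)} - 35927}{4959 + 43978} = \frac{\left(-159 + 8 \cdot 111^{2}\right) - 35927}{4959 + 43978} = \frac{\left(-159 + 8 \cdot 12321\right) - 35927}{48937} = \left(\left(-159 + 98568\right) - 35927\right) \frac{1}{48937} = \left(98409 - 35927\right) \frac{1}{48937} = 62482 \cdot \frac{1}{48937} = \frac{8926}{6991}$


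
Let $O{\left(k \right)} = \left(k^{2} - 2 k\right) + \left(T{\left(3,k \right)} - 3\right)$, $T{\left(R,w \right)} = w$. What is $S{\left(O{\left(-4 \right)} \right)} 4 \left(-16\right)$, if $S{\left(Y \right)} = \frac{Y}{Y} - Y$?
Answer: $1024$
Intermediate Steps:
$O{\left(k \right)} = -3 + k^{2} - k$ ($O{\left(k \right)} = \left(k^{2} - 2 k\right) + \left(k - 3\right) = \left(k^{2} - 2 k\right) + \left(-3 + k\right) = -3 + k^{2} - k$)
$S{\left(Y \right)} = 1 - Y$
$S{\left(O{\left(-4 \right)} \right)} 4 \left(-16\right) = \left(1 - \left(-3 + \left(-4\right)^{2} - -4\right)\right) 4 \left(-16\right) = \left(1 - \left(-3 + 16 + 4\right)\right) 4 \left(-16\right) = \left(1 - 17\right) 4 \left(-16\right) = \left(-16\right) 4 \left(-16\right) = \left(-64\right) \left(-16\right) = 1024$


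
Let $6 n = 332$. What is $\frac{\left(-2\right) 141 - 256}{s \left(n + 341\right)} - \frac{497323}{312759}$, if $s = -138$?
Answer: $- \frac{13516159910}{8553020373} \approx -1.5803$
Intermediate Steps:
$n = \frac{166}{3}$ ($n = \frac{1}{6} \cdot 332 = \frac{166}{3} \approx 55.333$)
$\frac{\left(-2\right) 141 - 256}{s \left(n + 341\right)} - \frac{497323}{312759} = \frac{\left(-2\right) 141 - 256}{\left(-138\right) \left(\frac{166}{3} + 341\right)} - \frac{497323}{312759} = \frac{-282 - 256}{\left(-138\right) \frac{1189}{3}} - \frac{497323}{312759} = - \frac{538}{-54694} - \frac{497323}{312759} = \left(-538\right) \left(- \frac{1}{54694}\right) - \frac{497323}{312759} = \frac{269}{27347} - \frac{497323}{312759} = - \frac{13516159910}{8553020373}$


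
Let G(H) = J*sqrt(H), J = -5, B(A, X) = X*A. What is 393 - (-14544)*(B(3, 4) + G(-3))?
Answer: 174921 - 72720*I*sqrt(3) ≈ 1.7492e+5 - 1.2595e+5*I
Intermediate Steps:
B(A, X) = A*X
G(H) = -5*sqrt(H)
393 - (-14544)*(B(3, 4) + G(-3)) = 393 - (-14544)*(3*4 - 5*I*sqrt(3)) = 393 - (-14544)*(12 - 5*I*sqrt(3)) = 393 - 1212*(-144 + 60*I*sqrt(3)) = 393 + (174528 - 72720*I*sqrt(3)) = 174921 - 72720*I*sqrt(3)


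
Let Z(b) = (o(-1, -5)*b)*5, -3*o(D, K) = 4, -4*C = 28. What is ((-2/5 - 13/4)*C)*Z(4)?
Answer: -2044/3 ≈ -681.33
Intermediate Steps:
C = -7 (C = -1/4*28 = -7)
o(D, K) = -4/3 (o(D, K) = -1/3*4 = -4/3)
Z(b) = -20*b/3 (Z(b) = -4*b/3*5 = -20*b/3)
((-2/5 - 13/4)*C)*Z(4) = ((-2/5 - 13/4)*(-7))*(-20/3*4) = ((-2*1/5 - 13*1/4)*(-7))*(-80/3) = ((-2/5 - 13/4)*(-7))*(-80/3) = -73/20*(-7)*(-80/3) = (511/20)*(-80/3) = -2044/3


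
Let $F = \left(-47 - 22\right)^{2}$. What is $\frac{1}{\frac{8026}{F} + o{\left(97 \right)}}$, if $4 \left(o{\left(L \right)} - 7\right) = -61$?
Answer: $- \frac{19044}{125009} \approx -0.15234$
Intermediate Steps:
$F = 4761$ ($F = \left(-69\right)^{2} = 4761$)
$o{\left(L \right)} = - \frac{33}{4}$ ($o{\left(L \right)} = 7 + \frac{1}{4} \left(-61\right) = 7 - \frac{61}{4} = - \frac{33}{4}$)
$\frac{1}{\frac{8026}{F} + o{\left(97 \right)}} = \frac{1}{\frac{8026}{4761} - \frac{33}{4}} = \frac{1}{- \frac{125009}{19044}} = - \frac{19044}{125009}$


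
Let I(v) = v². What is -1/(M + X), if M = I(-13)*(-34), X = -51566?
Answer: 1/57312 ≈ 1.7448e-5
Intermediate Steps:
M = -5746 (M = (-13)²*(-34) = 169*(-34) = -5746)
-1/(M + X) = -1/(-5746 - 51566) = -1/(-57312) = -1*(-1/57312) = 1/57312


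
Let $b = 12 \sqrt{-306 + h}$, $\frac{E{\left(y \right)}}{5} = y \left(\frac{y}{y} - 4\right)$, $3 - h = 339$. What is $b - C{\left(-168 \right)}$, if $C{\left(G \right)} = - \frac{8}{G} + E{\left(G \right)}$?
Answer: $- \frac{52921}{21} + 12 i \sqrt{642} \approx -2520.0 + 304.05 i$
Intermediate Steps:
$h = -336$ ($h = 3 - 339 = -336$)
$E{\left(y \right)} = - 15 y$ ($E{\left(y \right)} = 5 y \left(\frac{y}{y} - 4\right) = 5 y \left(1 - 4\right) = 5 y \left(-3\right) = 5 \left(- 3 y\right) = - 15 y$)
$b = 12 i \sqrt{642}$ ($b = 12 \sqrt{-306 - 336} = 12 \sqrt{-642} = 12 i \sqrt{642} \approx 304.05 i$)
$C{\left(G \right)} = - 15 G - \frac{8}{G}$ ($C{\left(G \right)} = - \frac{8}{G} - 15 G = - 15 G - \frac{8}{G}$)
$b - C{\left(-168 \right)} = 12 i \sqrt{642} - \left(\left(-15\right) \left(-168\right) - \frac{8}{-168}\right) = 12 i \sqrt{642} - \left(2520 - - \frac{1}{21}\right) = 12 i \sqrt{642} - \left(2520 + \frac{1}{21}\right) = 12 i \sqrt{642} - \frac{52921}{21} = - \frac{52921}{21} + 12 i \sqrt{642}$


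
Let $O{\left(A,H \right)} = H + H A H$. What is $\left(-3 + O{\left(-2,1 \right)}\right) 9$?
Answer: $-36$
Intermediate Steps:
$O{\left(A,H \right)} = H + A H^{2}$
$\left(-3 + O{\left(-2,1 \right)}\right) 9 = \left(-3 + 1 \left(1 - 2\right)\right) 9 = \left(-3 + 1 \left(-1\right)\right) 9 = \left(-3 - 1\right) 9 = \left(-4\right) 9 = -36$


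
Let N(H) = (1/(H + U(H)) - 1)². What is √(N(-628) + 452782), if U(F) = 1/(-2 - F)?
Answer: √69977087067149887/393127 ≈ 672.89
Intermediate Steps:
N(H) = (-1 + 1/(H - 1/(2 + H)))² (N(H) = (1/(H - 1/(2 + H)) - 1)² = (-1 + 1/(H - 1/(2 + H)))²)
√(N(-628) + 452782) = √((1 + (1 - 1*(-628))*(2 - 628))²/(-1 - 628*(2 - 628))² + 452782) = √((1 + (1 + 628)*(-626))²/(-1 - 628*(-626))² + 452782) = √((1 + 629*(-626))²/(-1 + 393128)² + 452782) = √((1 - 393754)²/393127² + 452782) = √((-393753)²*(1/154548838129) + 452782) = √(155041425009*(1/154548838129) + 452782) = √(155041425009/154548838129 + 452782) = √(69977087067149887/154548838129) = √69977087067149887/393127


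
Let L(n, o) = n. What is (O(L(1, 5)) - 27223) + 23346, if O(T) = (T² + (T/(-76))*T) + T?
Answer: -294501/76 ≈ -3875.0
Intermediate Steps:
O(T) = T + 75*T²/76 (O(T) = (T² + (T*(-1/76))*T) + T = (T² + (-T/76)*T) + T = (T² - T²/76) + T = 75*T²/76 + T = T + 75*T²/76)
(O(L(1, 5)) - 27223) + 23346 = ((1/76)*1*(76 + 75*1) - 27223) + 23346 = ((1/76)*1*(76 + 75) - 27223) + 23346 = ((1/76)*1*151 - 27223) + 23346 = (151/76 - 27223) + 23346 = -2068797/76 + 23346 = -294501/76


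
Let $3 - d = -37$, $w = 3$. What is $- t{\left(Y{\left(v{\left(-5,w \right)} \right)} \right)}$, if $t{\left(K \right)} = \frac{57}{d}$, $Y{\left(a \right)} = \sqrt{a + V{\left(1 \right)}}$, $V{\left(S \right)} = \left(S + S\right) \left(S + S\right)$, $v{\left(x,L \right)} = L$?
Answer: $- \frac{57}{40} \approx -1.425$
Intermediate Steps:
$d = 40$ ($d = 3 - -37 = 3 + 37 = 40$)
$V{\left(S \right)} = 4 S^{2}$ ($V{\left(S \right)} = 2 S 2 S = 4 S^{2}$)
$Y{\left(a \right)} = \sqrt{4 + a}$ ($Y{\left(a \right)} = \sqrt{a + 4 \cdot 1^{2}} = \sqrt{a + 4 \cdot 1} = \sqrt{a + 4} = \sqrt{4 + a}$)
$t{\left(K \right)} = \frac{57}{40}$
$- t{\left(Y{\left(v{\left(-5,w \right)} \right)} \right)} = \left(-1\right) \frac{57}{40} = - \frac{57}{40}$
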